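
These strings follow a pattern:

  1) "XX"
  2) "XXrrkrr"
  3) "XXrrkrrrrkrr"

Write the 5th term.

Every step adds rrkrr to the end: s(k+1) = s(k)·rrkrr.
From XXrrkrrrrkrr, 2 further steps: XXrrkrrrrkrr → XXrrkrrrrkrrrrkrr → (answer).

XXrrkrrrrkrrrrkrrrrkrr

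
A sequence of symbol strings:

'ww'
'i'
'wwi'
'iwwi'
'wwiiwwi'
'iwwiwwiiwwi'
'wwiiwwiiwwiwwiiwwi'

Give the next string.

iwwiwwiiwwiwwiiwwiiwwiwwiiwwi

From term 3 onward, concatenate the second-to-last term with the last: ww·i = wwi, i·wwi = iwwi, …
Continuing: iwwiwwiiwwi · wwiiwwiiwwiwwiiwwi gives term 8.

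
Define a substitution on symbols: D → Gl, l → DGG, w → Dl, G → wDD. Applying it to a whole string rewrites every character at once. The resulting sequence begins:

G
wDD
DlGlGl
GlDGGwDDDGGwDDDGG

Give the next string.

Rewriting the 17 symbols of GlDGGwDDDGGwDDDGG one by one yields wDD DGG Gl wDD wDD Dl Gl Gl Gl wDD wDD Dl Gl Gl Gl wDD wDD; concatenated:

wDDDGGGlwDDwDDDlGlGlGlwDDwDDDlGlGlGlwDDwDD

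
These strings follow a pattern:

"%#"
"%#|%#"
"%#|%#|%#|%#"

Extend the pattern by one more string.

s(k+1) = s(k)·|·s(k) — each term doubles the last with '|' between the halves.
So the next term is two copies of %#|%#|%#|%# with '|' between the halves.

%#|%#|%#|%#|%#|%#|%#|%#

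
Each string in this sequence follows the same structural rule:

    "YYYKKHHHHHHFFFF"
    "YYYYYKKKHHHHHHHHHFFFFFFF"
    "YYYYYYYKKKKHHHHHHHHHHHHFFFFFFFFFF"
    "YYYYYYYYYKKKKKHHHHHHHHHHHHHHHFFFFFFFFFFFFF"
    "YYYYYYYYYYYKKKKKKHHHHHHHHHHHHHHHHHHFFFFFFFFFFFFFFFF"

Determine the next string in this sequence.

Each string has the form Y^{2n-1} K^{n} H^{3n} F^{3n-2}, where the shown terms are n = 2, 3, 4, 5, 6.
Setting n = 7 gives 13, 7, 21, 19 characters in each block.

YYYYYYYYYYYYYKKKKKKKHHHHHHHHHHHHHHHHHHHHHFFFFFFFFFFFFFFFFFFF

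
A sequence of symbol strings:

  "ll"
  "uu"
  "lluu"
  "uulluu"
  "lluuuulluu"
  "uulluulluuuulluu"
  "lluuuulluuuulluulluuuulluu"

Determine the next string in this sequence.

uulluulluuuulluulluuuulluuuulluulluuuulluu

This is a Fibonacci-style word recurrence s(k) = s(k−2)·s(k−1): e.g. ll·uu = lluu.
The next term joins uulluulluuuulluu and lluuuulluuuulluulluuuulluu.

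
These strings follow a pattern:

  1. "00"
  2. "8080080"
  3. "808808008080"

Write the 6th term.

Each term wraps the previous one in 808 on the left and 80 on the right.
From 808808008080, 3 further steps: 808808008080 → 80880880800808080 → 8088088088080080808080 → (answer).

808808808808808008080808080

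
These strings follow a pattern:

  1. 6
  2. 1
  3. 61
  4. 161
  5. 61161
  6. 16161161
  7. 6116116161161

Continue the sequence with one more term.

From term 3 onward, concatenate the second-to-last term with the last: 6·1 = 61, 1·61 = 161, …
The next term joins 16161161 and 6116116161161.

161611616116116161161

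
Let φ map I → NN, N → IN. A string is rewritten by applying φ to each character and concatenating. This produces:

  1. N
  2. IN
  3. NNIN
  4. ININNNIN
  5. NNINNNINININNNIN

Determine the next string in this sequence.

Replace each of the 16 characters of NNINNNINININNNIN in place — IN IN NN IN IN IN NN IN NN IN NN IN IN IN NN IN — and concatenate.

ININNNINININNNINNNINNNINININNNIN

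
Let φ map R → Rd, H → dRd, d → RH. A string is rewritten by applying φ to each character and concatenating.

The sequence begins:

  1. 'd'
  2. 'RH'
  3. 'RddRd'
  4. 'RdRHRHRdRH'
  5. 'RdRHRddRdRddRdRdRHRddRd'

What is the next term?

Rewriting the 23 symbols of RdRHRddRdRddRdRdRHRddRd one by one yields Rd RH Rd dRd Rd RH RH Rd RH Rd RH RH Rd RH Rd RH Rd dRd Rd RH RH Rd RH; concatenated:

RdRHRddRdRdRHRHRdRHRdRHRHRdRHRdRHRddRdRdRHRHRdRH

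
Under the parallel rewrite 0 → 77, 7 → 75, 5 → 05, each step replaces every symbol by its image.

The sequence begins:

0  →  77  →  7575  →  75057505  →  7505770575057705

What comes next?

Rewriting the 16 symbols of 7505770575057705 one by one yields 75 05 77 05 75 75 77 05 75 05 77 05 75 75 77 05; concatenated:

75057705757577057505770575757705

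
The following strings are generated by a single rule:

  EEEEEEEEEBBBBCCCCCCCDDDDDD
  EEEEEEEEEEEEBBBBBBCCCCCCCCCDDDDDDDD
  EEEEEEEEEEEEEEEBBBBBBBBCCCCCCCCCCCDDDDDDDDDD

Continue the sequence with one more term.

Each string has the form E^{3n} B^{2n-2} C^{2n+1} D^{2n}, where the shown terms are n = 3, 4, 5.
At n = 6 the blocks have lengths 18, 10, 13, 12.

EEEEEEEEEEEEEEEEEEBBBBBBBBBBCCCCCCCCCCCCCDDDDDDDDDDDD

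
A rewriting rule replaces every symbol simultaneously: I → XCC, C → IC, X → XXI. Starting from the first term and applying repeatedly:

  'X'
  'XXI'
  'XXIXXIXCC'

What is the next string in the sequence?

Expanding XXIXXIXCC: X→XXI, X→XXI, I→XCC, X→XXI, X→XXI, I→XCC, X→XXI, C→IC, C→IC. Concatenated: XXI XXI XCC XXI XXI XCC XXI IC IC.

XXIXXIXCCXXIXXIXCCXXIICIC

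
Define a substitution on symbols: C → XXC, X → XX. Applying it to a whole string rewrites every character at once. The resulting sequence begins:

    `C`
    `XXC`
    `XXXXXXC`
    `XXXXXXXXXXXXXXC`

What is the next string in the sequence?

Rewriting the 15 symbols of XXXXXXXXXXXXXXC one by one yields XX XX XX XX XX XX XX XX XX XX XX XX XX XX XXC; concatenated:

XXXXXXXXXXXXXXXXXXXXXXXXXXXXXXC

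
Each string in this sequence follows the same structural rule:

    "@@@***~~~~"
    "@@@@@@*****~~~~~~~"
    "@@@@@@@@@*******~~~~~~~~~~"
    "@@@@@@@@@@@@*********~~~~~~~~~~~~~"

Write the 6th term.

@@@@@@@@@@@@@@@@@@*************~~~~~~~~~~~~~~~~~~~

Each string has the form @^{3n} *^{2n+1} ~^{3n+1} (n = 1, 2, …).
For term 6, n = 6, so the run lengths are 18, 13, 19.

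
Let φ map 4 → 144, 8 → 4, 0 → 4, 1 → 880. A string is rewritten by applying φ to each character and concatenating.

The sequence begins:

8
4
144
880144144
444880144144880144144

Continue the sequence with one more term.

144144144444880144144880144144444880144144880144144

Applying the rule to each of the 21 symbols of 444880144144880144144 gives the pieces 144 144 144 4 4 4 880 144 144 880 144 144 4 4 4 880 144 144 880 144 144, which concatenate to the answer.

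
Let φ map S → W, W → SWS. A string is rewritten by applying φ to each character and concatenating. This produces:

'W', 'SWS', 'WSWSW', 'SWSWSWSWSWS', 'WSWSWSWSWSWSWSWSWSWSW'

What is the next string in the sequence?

SWSWSWSWSWSWSWSWSWSWSWSWSWSWSWSWSWSWSWSWSWS

Applying the rule to each of the 21 symbols of WSWSWSWSWSWSWSWSWSWSW gives the pieces SWS W SWS W SWS W SWS W SWS W SWS W SWS W SWS W SWS W SWS W SWS, which concatenate to the answer.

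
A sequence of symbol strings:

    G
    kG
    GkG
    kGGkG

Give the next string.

GkGkGGkG

From term 3 onward, concatenate the second-to-last term with the last: G·kG = GkG, kG·GkG = kGGkG, …
The next term joins GkG and kGGkG.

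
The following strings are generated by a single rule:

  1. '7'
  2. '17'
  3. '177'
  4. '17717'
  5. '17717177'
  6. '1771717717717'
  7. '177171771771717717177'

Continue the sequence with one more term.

1771717717717177171771771717717717

From term 3 onward, concatenate the last term with the second-to-last: 17·7 = 177, 177·17 = 17717, …
The next term joins 177171771771717717177 and 1771717717717.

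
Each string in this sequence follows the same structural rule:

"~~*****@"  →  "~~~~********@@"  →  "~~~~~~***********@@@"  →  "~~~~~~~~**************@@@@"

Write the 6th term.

~~~~~~~~~~~~********************@@@@@@

Term n consists of 2n ~'s, followed by 3n+2 *'s, followed by n @'s (n = 1, 2, …).
For term 6, n = 6, so the run lengths are 12, 20, 6.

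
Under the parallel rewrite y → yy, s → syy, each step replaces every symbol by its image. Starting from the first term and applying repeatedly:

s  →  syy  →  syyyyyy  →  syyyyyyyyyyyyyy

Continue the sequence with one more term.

syyyyyyyyyyyyyyyyyyyyyyyyyyyyyy

Replace each of the 15 characters of syyyyyyyyyyyyyy in place — syy yy yy yy yy yy yy yy yy yy yy yy yy yy yy — and concatenate.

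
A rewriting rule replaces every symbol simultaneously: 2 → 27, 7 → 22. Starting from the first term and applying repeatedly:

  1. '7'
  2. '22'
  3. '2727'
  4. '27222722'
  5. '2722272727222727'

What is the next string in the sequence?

27222727272227222722272727222722

Applying the rule to each of the 16 symbols of 2722272727222727 gives the pieces 27 22 27 27 27 22 27 22 27 22 27 27 27 22 27 22, which concatenate to the answer.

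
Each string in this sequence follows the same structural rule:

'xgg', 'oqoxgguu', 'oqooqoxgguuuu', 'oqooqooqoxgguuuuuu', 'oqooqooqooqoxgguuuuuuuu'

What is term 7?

oqooqooqooqooqooqoxgguuuuuuuuuuuu

Each term wraps the previous one in oqo on the left and uu on the right.
From oqooqooqooqoxgguuuuuuuu, 2 further steps: oqooqooqooqoxgguuuuuuuu → oqooqooqooqooqoxgguuuuuuuuuu → (answer).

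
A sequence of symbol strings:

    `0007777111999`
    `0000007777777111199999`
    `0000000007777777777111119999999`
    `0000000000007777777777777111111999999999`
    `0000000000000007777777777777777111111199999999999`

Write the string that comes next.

Each string has the form 0^{3n} 7^{3n+1} 1^{n+2} 9^{2n+1} (n = 1, 2, …).
Setting n = 6 gives 18, 19, 8, 13 characters in each block.

0000000000000000007777777777777777777111111119999999999999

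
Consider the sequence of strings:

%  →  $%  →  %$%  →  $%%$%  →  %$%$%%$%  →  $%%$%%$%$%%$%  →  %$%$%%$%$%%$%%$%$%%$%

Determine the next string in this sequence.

$%%$%%$%$%%$%%$%$%%$%$%%$%%$%$%%$%

From term 3 onward, concatenate the second-to-last term with the last: %·$% = %$%, $%·%$% = $%%$%, …
The next term joins $%%$%%$%$%%$% and %$%$%%$%$%%$%%$%$%%$%.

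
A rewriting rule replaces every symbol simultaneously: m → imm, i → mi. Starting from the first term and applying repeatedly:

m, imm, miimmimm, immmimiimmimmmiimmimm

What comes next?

Rewriting the 21 symbols of immmimiimmimmmiimmimm one by one yields mi imm imm imm mi imm mi mi imm imm mi imm imm imm mi mi imm imm mi imm imm; concatenated:

miimmimmimmmiimmmimiimmimmmiimmimmimmmimiimmimmmiimmimm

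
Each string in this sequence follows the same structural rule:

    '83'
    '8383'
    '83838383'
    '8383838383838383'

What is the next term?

Every step duplicates the string.
Doubling 8383838383838383:

83838383838383838383838383838383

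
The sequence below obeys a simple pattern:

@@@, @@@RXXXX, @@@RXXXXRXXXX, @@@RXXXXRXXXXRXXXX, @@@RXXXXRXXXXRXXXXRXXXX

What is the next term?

@@@RXXXXRXXXXRXXXXRXXXXRXXXX

Every step adds RXXXX to the end: s(k+1) = s(k)·RXXXX.
One more step from @@@RXXXXRXXXXRXXXXRXXXX gives the answer.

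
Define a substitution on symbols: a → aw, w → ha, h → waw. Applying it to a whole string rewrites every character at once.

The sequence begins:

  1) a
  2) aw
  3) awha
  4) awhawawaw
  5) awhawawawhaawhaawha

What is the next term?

Rewriting the 19 symbols of awhawawawhaawhaawha one by one yields aw ha waw aw ha aw ha aw ha waw aw aw ha waw aw aw ha waw aw; concatenated:

awhawawawhaawhaawhawawawawhawawawawhawawaw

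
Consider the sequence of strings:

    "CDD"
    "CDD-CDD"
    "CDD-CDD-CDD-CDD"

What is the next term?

CDD-CDD-CDD-CDD-CDD-CDD-CDD-CDD

Each string is two copies of the previous one joined by '-'.
So the next term is two copies of CDD-CDD-CDD-CDD with '-' between the halves.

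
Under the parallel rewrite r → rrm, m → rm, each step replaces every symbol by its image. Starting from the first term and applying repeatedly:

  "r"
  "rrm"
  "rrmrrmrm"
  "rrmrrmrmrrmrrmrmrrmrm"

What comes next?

Rewriting the 21 symbols of rrmrrmrmrrmrrmrmrrmrm one by one yields rrm rrm rm rrm rrm rm rrm rm rrm rrm rm rrm rrm rm rrm rm rrm rrm rm rrm rm; concatenated:

rrmrrmrmrrmrrmrmrrmrmrrmrrmrmrrmrrmrmrrmrmrrmrrmrmrrmrm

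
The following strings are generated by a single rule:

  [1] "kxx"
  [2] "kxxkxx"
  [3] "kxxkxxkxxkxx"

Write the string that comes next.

Every step duplicates the string.
One more doubling of kxxkxxkxxkxx gives the answer.

kxxkxxkxxkxxkxxkxxkxxkxx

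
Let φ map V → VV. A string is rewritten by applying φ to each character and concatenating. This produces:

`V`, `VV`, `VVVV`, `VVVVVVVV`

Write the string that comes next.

Rewriting each symbol of VVVVVVVV: V→VV, V→VV, V→VV, V→VV, V→VV, V→VV, V→VV, V→VV, which concatenates to VV VV VV VV VV VV VV VV.

VVVVVVVVVVVVVVVV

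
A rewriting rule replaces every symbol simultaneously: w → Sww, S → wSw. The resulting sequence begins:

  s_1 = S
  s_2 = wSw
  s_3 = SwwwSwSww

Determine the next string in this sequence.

Apply φ to SwwwSwSww symbol by symbol: S→wSw, w→Sww, w→Sww, w→Sww, S→wSw, w→Sww, S→wSw, w→Sww, w→Sww; joined: wSw Sww Sww Sww wSw Sww wSw Sww Sww.

wSwSwwSwwSwwwSwSwwwSwSwwSww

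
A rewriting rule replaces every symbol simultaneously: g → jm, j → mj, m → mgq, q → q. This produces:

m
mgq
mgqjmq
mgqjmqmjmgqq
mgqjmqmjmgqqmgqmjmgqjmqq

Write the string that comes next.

mgqjmqmjmgqqmgqmjmgqjmqqmgqjmqmgqmjmgqjmqmjmgqqq

Applying the rule to each of the 24 symbols of mgqjmqmjmgqqmgqmjmgqjmqq gives the pieces mgq jm q mj mgq q mgq mj mgq jm q q mgq jm q mgq mj mgq jm q mj mgq q q, which concatenate to the answer.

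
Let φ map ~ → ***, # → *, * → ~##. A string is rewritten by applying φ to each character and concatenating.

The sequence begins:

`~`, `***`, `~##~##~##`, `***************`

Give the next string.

~##~##~##~##~##~##~##~##~##~##~##~##~##~##~##

φ(***************) expands symbol-by-symbol to ~## ~## ~## ~## ~## ~## ~## ~## ~## ~## ~## ~## ~## ~## ~##; joining the 15 pieces gives the next term.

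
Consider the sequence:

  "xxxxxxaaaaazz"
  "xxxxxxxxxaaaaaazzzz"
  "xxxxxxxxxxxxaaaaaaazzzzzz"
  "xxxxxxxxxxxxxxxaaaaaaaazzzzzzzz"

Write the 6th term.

xxxxxxxxxxxxxxxxxxxxxaaaaaaaaaazzzzzzzzzzzz

Term n consists of 3n x's, followed by n+3 a's, followed by 2n-2 z's, where the shown terms are n = 2, 3, 4, 5.
At n = 7 the blocks have lengths 21, 10, 12.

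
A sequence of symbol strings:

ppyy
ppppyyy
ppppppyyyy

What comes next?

Reading off run lengths: p runs 2, 4, 6; y runs 2, 3, 4 — each is linear in n (n = 1, 2, …).
For the next term, n = 4, so the run lengths are 8, 5.

ppppppppyyyyy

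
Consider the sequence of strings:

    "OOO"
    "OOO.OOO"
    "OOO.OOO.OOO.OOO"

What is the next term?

Every step duplicates the string with '.' between the halves.
Doubling OOO.OOO.OOO.OOO with '.' between the halves:

OOO.OOO.OOO.OOO.OOO.OOO.OOO.OOO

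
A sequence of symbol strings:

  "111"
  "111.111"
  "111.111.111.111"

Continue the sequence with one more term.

Every step duplicates the string with '.' between the halves.
So the next term is two copies of 111.111.111.111 with '.' between the halves.

111.111.111.111.111.111.111.111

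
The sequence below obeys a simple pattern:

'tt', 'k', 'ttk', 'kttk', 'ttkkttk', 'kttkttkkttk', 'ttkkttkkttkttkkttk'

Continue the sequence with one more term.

From term 3 onward, concatenate the second-to-last term with the last: tt·k = ttk, k·ttk = kttk, …
The next term joins kttkttkkttk and ttkkttkkttkttkkttk.

kttkttkkttkttkkttkkttkttkkttk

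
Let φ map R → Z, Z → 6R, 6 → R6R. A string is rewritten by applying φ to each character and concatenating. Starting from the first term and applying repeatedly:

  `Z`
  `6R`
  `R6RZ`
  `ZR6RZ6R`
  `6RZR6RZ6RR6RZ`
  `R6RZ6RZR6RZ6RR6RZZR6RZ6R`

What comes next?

Applying the rule to each of the 24 symbols of R6RZ6RZR6RZ6RR6RZZR6RZ6R gives the pieces Z R6R Z 6R R6R Z 6R Z R6R Z 6R R6R Z Z R6R Z 6R 6R Z R6R Z 6R R6R Z, which concatenate to the answer.

ZR6RZ6RR6RZ6RZR6RZ6RR6RZZR6RZ6R6RZR6RZ6RR6RZ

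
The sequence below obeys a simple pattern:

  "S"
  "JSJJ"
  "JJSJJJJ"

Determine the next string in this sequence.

Every step adds J to the front and JJ to the end of the previous string.
One more step from JJSJJJJ gives the answer.

JJJSJJJJJJ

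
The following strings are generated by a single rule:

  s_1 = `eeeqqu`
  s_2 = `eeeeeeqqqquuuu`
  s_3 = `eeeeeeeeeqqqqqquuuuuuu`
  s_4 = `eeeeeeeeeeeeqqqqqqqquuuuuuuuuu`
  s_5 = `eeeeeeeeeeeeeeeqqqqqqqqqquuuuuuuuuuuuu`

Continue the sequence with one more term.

Reading off run lengths: e runs 3, 6, 9, 12, 15; q runs 2, 4, 6, 8, 10; u runs 1, 4, 7, 10, 13 — each is linear in n (n = 1, 2, …).
At n = 6 the blocks have lengths 18, 12, 16.

eeeeeeeeeeeeeeeeeeqqqqqqqqqqqquuuuuuuuuuuuuuuu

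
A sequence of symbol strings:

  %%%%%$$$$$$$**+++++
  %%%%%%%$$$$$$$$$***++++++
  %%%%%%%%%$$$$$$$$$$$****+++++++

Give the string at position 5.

Term n consists of 2n-1 %'s, followed by 2n+1 $'s, followed by n-1 *'s, followed by n+2 +'s, where the shown terms are n = 3, 4, 5.
For term 5, n = 7, so the run lengths are 13, 15, 6, 9.

%%%%%%%%%%%%%$$$$$$$$$$$$$$$******+++++++++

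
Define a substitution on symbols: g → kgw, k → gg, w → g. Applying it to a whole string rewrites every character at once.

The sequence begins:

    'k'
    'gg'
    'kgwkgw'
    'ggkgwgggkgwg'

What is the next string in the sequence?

Rewriting each symbol of ggkgwgggkgwg: g→kgw, g→kgw, k→gg, g→kgw, w→g, g→kgw, g→kgw, g→kgw, k→gg, g→kgw, w→g, g→kgw, which concatenates to kgw kgw gg kgw g kgw kgw kgw gg kgw g kgw.

kgwkgwggkgwgkgwkgwkgwggkgwgkgw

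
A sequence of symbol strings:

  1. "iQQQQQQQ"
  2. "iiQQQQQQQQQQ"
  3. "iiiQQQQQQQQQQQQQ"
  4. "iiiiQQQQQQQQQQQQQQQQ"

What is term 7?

The n-th term is n-1 i's then 3n+1 Q's, where the shown terms are n = 2, 3, 4, 5.
At n = 8 the blocks have lengths 7, 25.

iiiiiiiQQQQQQQQQQQQQQQQQQQQQQQQQ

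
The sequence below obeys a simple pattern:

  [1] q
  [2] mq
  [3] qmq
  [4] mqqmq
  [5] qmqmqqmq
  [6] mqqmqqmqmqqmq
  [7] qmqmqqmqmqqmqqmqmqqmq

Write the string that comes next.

mqqmqqmqmqqmqqmqmqqmqmqqmqqmqmqqmq

Each term (from the third on) is the two preceding terms concatenated in order: term 3 = q·mq = qmq.
The next term joins mqqmqqmqmqqmq and qmqmqqmqmqqmqqmqmqqmq.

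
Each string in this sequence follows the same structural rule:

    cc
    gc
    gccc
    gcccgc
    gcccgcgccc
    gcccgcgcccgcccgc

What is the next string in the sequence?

gcccgcgcccgcccgcgcccgcgccc

From term 3 onward, concatenate the last term with the second-to-last: gc·cc = gccc, gccc·gc = gcccgc, …
The next term joins gcccgcgcccgcccgc and gcccgcgccc.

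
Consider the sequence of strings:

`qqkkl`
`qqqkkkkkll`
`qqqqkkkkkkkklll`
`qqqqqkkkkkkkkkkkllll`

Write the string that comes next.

qqqqqqkkkkkkkkkkkkkklllll

Term n consists of n+1 q's, followed by 3n-1 k's, followed by n l's (n = 1, 2, …).
At n = 5 the blocks have lengths 6, 14, 5.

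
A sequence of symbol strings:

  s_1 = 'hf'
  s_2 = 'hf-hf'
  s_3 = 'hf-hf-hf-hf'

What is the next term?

Each string is two copies of the previous one joined by '-'.
Doubling hf-hf-hf-hf with '-' between the halves:

hf-hf-hf-hf-hf-hf-hf-hf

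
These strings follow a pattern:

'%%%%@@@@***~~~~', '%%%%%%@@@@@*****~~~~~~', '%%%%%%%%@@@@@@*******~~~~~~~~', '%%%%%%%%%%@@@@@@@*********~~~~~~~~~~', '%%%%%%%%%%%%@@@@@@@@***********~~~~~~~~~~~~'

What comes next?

Term n consists of 2n %'s, followed by n+2 @'s, followed by 2n-1 *'s, followed by 2n ~'s, where the shown terms are n = 2, 3, 4, 5, 6.
Setting n = 7 gives 14, 9, 13, 14 characters in each block.

%%%%%%%%%%%%%%@@@@@@@@@*************~~~~~~~~~~~~~~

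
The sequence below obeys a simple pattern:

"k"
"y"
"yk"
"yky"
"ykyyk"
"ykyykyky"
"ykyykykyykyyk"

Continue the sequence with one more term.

ykyykykyykyykykyykyky

Each term (from the third on) is the previous term followed by the one before it: term 3 = y·k = yk.
The next term joins ykyykykyykyyk and ykyykyky.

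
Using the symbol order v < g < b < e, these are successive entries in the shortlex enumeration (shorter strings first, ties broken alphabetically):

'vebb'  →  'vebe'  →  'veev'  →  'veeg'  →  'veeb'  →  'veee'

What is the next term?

Treat veee as a base-4 numeral over the given alphabet and add one, carrying through any trailing e's.

gvvv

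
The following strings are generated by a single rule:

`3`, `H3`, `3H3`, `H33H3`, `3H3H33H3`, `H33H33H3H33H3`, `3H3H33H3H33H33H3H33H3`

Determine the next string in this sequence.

Each term (from the third on) is the two preceding terms concatenated in order: term 3 = 3·H3 = 3H3.
Continuing: H33H33H3H33H3 · 3H3H33H3H33H33H3H33H3 gives term 8.

H33H33H3H33H33H3H33H3H33H33H3H33H3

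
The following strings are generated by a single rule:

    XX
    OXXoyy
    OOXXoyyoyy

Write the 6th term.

s(k+1) = O·s(k)·oyy, so each term gains O as a prefix and oyy as a suffix.
From OOXXoyyoyy, 3 further steps: OOXXoyyoyy → OOOXXoyyoyyoyy → OOOOXXoyyoyyoyyoyy → (answer).

OOOOOXXoyyoyyoyyoyyoyy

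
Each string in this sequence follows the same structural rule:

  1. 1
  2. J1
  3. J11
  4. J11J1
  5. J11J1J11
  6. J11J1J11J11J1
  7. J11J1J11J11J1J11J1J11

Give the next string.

J11J1J11J11J1J11J1J11J11J1J11J11J1

This is a Fibonacci-style word recurrence s(k) = s(k−1)·s(k−2): e.g. J1·1 = J11.
The next term joins J11J1J11J11J1J11J1J11 and J11J1J11J11J1.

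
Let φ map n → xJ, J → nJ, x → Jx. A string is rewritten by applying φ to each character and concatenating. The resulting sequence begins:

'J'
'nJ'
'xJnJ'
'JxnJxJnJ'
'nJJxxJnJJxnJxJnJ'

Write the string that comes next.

Applying the rule to each of the 16 symbols of nJJxxJnJJxnJxJnJ gives the pieces xJ nJ nJ Jx Jx nJ xJ nJ nJ Jx xJ nJ Jx nJ xJ nJ, which concatenate to the answer.

xJnJnJJxJxnJxJnJnJJxxJnJJxnJxJnJ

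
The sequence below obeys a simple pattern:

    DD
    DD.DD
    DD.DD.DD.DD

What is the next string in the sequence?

Each string is two copies of the previous one joined by '.'.
One more doubling of DD.DD.DD.DD gives the answer.

DD.DD.DD.DD.DD.DD.DD.DD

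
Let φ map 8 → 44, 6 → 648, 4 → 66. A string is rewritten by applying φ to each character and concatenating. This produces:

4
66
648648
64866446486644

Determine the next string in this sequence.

Applying the rule to each of the 14 symbols of 64866446486644 gives the pieces 648 66 44 648 648 66 66 648 66 44 648 648 66 66, which concatenate to the answer.

6486644648648666664866446486486666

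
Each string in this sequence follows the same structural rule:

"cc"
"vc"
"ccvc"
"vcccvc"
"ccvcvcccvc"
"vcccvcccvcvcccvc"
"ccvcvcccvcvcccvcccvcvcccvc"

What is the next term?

vcccvcccvcvcccvcccvcvcccvcvcccvcccvcvcccvc

From term 3 onward, concatenate the second-to-last term with the last: cc·vc = ccvc, vc·ccvc = vcccvc, …
So term 8 is vcccvcccvcvcccvc·ccvcvcccvcvcccvcccvcvcccvc.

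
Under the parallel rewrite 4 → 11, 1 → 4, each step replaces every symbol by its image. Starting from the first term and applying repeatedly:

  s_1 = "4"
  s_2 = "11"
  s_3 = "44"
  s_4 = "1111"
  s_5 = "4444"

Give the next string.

11111111

Expanding 4444: 4→11, 4→11, 4→11, 4→11. Concatenated: 11 11 11 11.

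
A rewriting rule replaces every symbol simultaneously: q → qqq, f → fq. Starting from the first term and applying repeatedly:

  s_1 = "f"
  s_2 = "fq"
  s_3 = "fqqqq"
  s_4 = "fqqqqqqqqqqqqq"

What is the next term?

fqqqqqqqqqqqqqqqqqqqqqqqqqqqqqqqqqqqqqqqq

Replace each of the 14 characters of fqqqqqqqqqqqqq in place — fq qqq qqq qqq qqq qqq qqq qqq qqq qqq qqq qqq qqq qqq — and concatenate.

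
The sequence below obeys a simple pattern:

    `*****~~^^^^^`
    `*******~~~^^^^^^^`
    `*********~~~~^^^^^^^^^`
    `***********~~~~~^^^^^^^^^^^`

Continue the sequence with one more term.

Term n consists of 2n+1 *'s, followed by n ~'s, followed by 2n+1 ^'s, where the shown terms are n = 2, 3, 4, 5.
Setting n = 6 gives 13, 6, 13 characters in each block.

*************~~~~~~^^^^^^^^^^^^^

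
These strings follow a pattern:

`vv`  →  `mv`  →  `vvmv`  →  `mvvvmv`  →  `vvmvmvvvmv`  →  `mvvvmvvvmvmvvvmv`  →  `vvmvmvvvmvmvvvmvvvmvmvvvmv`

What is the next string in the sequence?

This is a Fibonacci-style word recurrence s(k) = s(k−2)·s(k−1): e.g. vv·mv = vvmv.
Continuing: mvvvmvvvmvmvvvmv · vvmvmvvvmvmvvvmvvvmvmvvvmv gives term 8.

mvvvmvvvmvmvvvmvvvmvmvvvmvmvvvmvvvmvmvvvmv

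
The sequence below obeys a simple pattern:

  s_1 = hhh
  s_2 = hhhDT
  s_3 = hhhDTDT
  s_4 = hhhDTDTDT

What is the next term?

Every step adds DT to the end: s(k+1) = s(k)·DT.
Applying this once more to hhhDTDTDT:

hhhDTDTDTDT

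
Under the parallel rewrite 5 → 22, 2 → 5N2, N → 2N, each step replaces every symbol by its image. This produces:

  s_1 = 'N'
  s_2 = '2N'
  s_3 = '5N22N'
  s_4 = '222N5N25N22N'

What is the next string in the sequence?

Rewriting each symbol of 222N5N25N22N: 2→5N2, 2→5N2, 2→5N2, N→2N, 5→22, N→2N, 2→5N2, 5→22, N→2N, 2→5N2, 2→5N2, N→2N, which concatenates to 5N2 5N2 5N2 2N 22 2N 5N2 22 2N 5N2 5N2 2N.

5N25N25N22N222N5N2222N5N25N22N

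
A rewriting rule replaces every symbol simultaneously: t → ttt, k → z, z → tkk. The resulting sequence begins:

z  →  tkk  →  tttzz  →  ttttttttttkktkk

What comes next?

Applying the rule to each of the 15 symbols of ttttttttttkktkk gives the pieces ttt ttt ttt ttt ttt ttt ttt ttt ttt ttt z z ttt z z, which concatenate to the answer.

ttttttttttttttttttttttttttttttzztttzz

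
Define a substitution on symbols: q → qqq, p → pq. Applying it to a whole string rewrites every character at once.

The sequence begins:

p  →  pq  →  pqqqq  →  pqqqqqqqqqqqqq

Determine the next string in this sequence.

pqqqqqqqqqqqqqqqqqqqqqqqqqqqqqqqqqqqqqqqq

Replace each of the 14 characters of pqqqqqqqqqqqqq in place — pq qqq qqq qqq qqq qqq qqq qqq qqq qqq qqq qqq qqq qqq — and concatenate.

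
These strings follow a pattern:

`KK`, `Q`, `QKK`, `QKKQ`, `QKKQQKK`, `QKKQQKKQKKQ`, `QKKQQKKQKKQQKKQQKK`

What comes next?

This is a Fibonacci-style word recurrence s(k) = s(k−1)·s(k−2): e.g. Q·KK = QKK.
The next term joins QKKQQKKQKKQQKKQQKK and QKKQQKKQKKQ.

QKKQQKKQKKQQKKQQKKQKKQQKKQKKQ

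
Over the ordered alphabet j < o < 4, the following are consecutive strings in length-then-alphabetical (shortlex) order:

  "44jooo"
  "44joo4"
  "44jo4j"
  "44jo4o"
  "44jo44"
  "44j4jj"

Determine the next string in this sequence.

Treat 44j4jj as a base-3 numeral over the given alphabet and add one, carrying through any trailing 4's.

44j4jo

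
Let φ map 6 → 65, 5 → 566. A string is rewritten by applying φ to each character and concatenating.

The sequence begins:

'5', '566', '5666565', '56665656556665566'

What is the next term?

Rewriting the 17 symbols of 56665656556665566 one by one yields 566 65 65 65 566 65 566 65 566 566 65 65 65 566 566 65 65; concatenated:

56665656556665566655665666565655665666565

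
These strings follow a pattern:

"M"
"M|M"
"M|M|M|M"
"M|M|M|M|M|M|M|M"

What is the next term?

M|M|M|M|M|M|M|M|M|M|M|M|M|M|M|M

Each string is two copies of the previous one joined by '|'.
One more doubling of M|M|M|M|M|M|M|M gives the answer.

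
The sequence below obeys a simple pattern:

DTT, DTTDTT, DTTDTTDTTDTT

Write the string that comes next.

Each string is two copies of the previous one concatenated.
Doubling DTTDTTDTTDTT:

DTTDTTDTTDTTDTTDTTDTTDTT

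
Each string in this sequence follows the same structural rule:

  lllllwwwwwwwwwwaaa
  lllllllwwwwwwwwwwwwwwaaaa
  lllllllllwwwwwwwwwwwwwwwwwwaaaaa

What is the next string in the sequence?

Each string has the form l^{2n+1} w^{4n+2} a^{n+1}, where the shown terms are n = 2, 3, 4.
For the next term, n = 5, so the run lengths are 11, 22, 6.

lllllllllllwwwwwwwwwwwwwwwwwwwwwwaaaaaa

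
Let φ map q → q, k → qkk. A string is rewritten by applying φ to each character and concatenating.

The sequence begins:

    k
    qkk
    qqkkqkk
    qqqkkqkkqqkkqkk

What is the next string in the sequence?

qqqqkkqkkqqkkqkkqqqkkqkkqqkkqkk

φ(qqqkkqkkqqkkqkk) expands symbol-by-symbol to q q q qkk qkk q qkk qkk q q qkk qkk q qkk qkk; joining the 15 pieces gives the next term.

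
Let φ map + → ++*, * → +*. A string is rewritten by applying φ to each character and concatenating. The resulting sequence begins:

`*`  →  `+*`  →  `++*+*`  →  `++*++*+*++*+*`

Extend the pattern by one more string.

φ(++*++*+*++*+*) expands symbol-by-symbol to ++* ++* +* ++* ++* +* ++* +* ++* ++* +* ++* +*; joining the 13 pieces gives the next term.

++*++*+*++*++*+*++*+*++*++*+*++*+*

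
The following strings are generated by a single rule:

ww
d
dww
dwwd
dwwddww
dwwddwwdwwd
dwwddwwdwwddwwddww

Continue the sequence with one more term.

dwwddwwdwwddwwddwwdwwddwwdwwd

Each term (from the third on) is the previous term followed by the one before it: term 3 = d·ww = dww.
So term 8 is dwwddwwdwwddwwddww·dwwddwwdwwd.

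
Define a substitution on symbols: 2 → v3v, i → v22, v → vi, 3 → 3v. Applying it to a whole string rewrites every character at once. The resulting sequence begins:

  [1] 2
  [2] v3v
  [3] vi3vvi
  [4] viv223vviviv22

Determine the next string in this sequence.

viv22viv3vv3v3vviviv22viv22viv3vv3v

Applying the rule to each of the 14 symbols of viv223vviviv22 gives the pieces vi v22 vi v3v v3v 3v vi vi v22 vi v22 vi v3v v3v, which concatenate to the answer.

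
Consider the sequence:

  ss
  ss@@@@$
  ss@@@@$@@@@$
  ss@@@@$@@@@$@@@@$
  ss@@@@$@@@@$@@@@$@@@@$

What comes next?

The strings grow by a fixed suffix @@@@$ each time.
So the next term is ss@@@@$@@@@$@@@@$@@@@$·@@@@$.

ss@@@@$@@@@$@@@@$@@@@$@@@@$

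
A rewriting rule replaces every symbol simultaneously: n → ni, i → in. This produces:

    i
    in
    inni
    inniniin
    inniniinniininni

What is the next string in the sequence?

Applying the rule to each of the 16 symbols of inniniinniininni gives the pieces in ni ni in ni in in ni ni in in ni in ni ni in, which concatenate to the answer.

inniniinniininniniininniinniniin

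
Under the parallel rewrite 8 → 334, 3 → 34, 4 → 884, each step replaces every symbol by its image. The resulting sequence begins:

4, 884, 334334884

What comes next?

Apply φ to 334334884 symbol by symbol: 3→34, 3→34, 4→884, 3→34, 3→34, 4→884, 8→334, 8→334, 4→884; joined: 34 34 884 34 34 884 334 334 884.

34348843434884334334884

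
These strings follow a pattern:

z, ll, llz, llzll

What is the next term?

llzllllz

This is a Fibonacci-style word recurrence s(k) = s(k−1)·s(k−2): e.g. ll·z = llz.
Continuing: llzll · llz gives term 5.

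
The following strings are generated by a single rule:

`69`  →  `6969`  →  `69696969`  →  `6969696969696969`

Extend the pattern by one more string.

s(k+1) = s(k)·s(k) — each term doubles the last.
One more doubling of 6969696969696969 gives the answer.

69696969696969696969696969696969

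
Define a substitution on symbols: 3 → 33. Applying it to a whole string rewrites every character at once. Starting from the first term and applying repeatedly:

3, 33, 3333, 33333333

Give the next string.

3333333333333333

Expanding 33333333: 3→33, 3→33, 3→33, 3→33, 3→33, 3→33, 3→33, 3→33. Concatenated: 33 33 33 33 33 33 33 33.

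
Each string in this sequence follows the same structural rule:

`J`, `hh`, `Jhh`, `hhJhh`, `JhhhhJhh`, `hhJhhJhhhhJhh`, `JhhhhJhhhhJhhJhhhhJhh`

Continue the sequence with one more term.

Each term (from the third on) is the two preceding terms concatenated in order: term 3 = J·hh = Jhh.
So term 8 is hhJhhJhhhhJhh·JhhhhJhhhhJhhJhhhhJhh.

hhJhhJhhhhJhhJhhhhJhhhhJhhJhhhhJhh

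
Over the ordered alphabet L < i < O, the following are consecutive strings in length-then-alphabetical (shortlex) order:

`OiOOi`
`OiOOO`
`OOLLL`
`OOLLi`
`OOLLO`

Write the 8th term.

Stepping forward 3 times from OOLLO: OOLLO → OOLiL → OOLii, then the target.

OOLiO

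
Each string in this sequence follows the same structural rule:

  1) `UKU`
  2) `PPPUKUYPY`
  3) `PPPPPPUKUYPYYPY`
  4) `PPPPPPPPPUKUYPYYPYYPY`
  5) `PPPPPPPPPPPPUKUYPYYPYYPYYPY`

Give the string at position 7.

PPPPPPPPPPPPPPPPPPUKUYPYYPYYPYYPYYPYYPY

Every step adds PPP to the front and YPY to the end of the previous string.
From PPPPPPPPPPPPUKUYPYYPYYPYYPY, 2 further steps: PPPPPPPPPPPPUKUYPYYPYYPYYPY → PPPPPPPPPPPPPPPUKUYPYYPYYPYYPYYPY → (answer).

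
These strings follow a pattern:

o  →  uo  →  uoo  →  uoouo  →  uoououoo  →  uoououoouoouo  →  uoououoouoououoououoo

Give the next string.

uoououoouoououoououoouoououoouoouo

From term 3 onward, concatenate the last term with the second-to-last: uo·o = uoo, uoo·uo = uoouo, …
So term 8 is uoououoouoououoououoo·uoououoouoouo.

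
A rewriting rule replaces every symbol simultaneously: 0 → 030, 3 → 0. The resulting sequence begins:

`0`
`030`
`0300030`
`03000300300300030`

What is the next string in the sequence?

03000300300300030030003003000300300300030

Applying the rule to each of the 17 symbols of 03000300300300030 gives the pieces 030 0 030 030 030 0 030 030 0 030 030 0 030 030 030 0 030, which concatenate to the answer.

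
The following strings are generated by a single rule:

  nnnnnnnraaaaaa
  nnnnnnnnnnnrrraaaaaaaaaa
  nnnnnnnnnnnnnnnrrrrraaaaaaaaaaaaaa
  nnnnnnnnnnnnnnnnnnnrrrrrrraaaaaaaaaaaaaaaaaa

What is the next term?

nnnnnnnnnnnnnnnnnnnnnnnrrrrrrrrraaaaaaaaaaaaaaaaaaaaaa

The n-th term is 4n+3 n's then 2n-1 r's then 4n+2 a's (n = 1, 2, …).
At n = 5 the blocks have lengths 23, 9, 22.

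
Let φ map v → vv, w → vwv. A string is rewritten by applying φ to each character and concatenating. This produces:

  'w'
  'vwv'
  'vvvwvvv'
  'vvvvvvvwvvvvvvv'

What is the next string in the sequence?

vvvvvvvvvvvvvvvwvvvvvvvvvvvvvvv

φ(vvvvvvvwvvvvvvv) expands symbol-by-symbol to vv vv vv vv vv vv vv vwv vv vv vv vv vv vv vv; joining the 15 pieces gives the next term.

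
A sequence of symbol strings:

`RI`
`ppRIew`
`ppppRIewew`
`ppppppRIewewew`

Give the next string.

ppppppppRIewewewew

Each term wraps the previous one in pp on the left and ew on the right.
So the next term is pp·ppppppRIewewew·ew.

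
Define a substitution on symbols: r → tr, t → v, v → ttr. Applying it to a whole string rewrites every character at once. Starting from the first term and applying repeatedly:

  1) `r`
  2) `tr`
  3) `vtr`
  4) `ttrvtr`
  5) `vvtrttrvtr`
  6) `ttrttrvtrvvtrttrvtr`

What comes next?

vvtrvvtrttrvtrttrttrvtrvvtrttrvtr

Replace each of the 19 characters of ttrttrvtrvvtrttrvtr in place — v v tr v v tr ttr v tr ttr ttr v tr v v tr ttr v tr — and concatenate.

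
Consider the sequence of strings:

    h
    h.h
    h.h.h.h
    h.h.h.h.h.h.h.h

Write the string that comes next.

s(k+1) = s(k)·.·s(k) — each term doubles the last with '.' between the halves.
One more doubling of h.h.h.h.h.h.h.h gives the answer.

h.h.h.h.h.h.h.h.h.h.h.h.h.h.h.h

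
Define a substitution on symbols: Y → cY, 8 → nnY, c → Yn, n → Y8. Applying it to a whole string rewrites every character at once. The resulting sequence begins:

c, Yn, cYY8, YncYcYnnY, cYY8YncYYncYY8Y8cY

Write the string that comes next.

φ(cYY8YncYYncYY8Y8cY) expands symbol-by-symbol to Yn cY cY nnY cY Y8 Yn cY cY Y8 Yn cY cY nnY cY nnY Yn cY; joining the 18 pieces gives the next term.

YncYcYnnYcYY8YncYcYY8YncYcYnnYcYnnYYncY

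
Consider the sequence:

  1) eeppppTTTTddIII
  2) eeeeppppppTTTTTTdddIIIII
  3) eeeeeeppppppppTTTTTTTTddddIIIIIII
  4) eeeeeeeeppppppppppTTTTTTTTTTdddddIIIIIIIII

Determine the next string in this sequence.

eeeeeeeeeeppppppppppppTTTTTTTTTTTTddddddIIIIIIIIIII

Each string has the form e^{2n} p^{2n+2} T^{2n+2} d^{n+1} I^{2n+1} (n = 1, 2, …).
For the next term, n = 5, so the run lengths are 10, 12, 12, 6, 11.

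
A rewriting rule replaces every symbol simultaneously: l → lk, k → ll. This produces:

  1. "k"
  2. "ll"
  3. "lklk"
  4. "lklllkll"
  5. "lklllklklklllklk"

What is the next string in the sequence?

Applying the rule to each of the 16 symbols of lklllklklklllklk gives the pieces lk ll lk lk lk ll lk ll lk ll lk lk lk ll lk ll, which concatenate to the answer.

lklllklklklllklllklllklklklllkll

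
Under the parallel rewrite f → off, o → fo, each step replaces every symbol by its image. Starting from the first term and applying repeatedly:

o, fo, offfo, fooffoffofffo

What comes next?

offfofooffofffooffofffooffoffofffo

Applying the rule to each of the 13 symbols of fooffoffofffo gives the pieces off fo fo off off fo off off fo off off off fo, which concatenate to the answer.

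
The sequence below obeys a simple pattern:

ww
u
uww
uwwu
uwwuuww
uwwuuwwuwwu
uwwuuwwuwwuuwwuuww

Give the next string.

uwwuuwwuwwuuwwuuwwuwwuuwwuwwu

From term 3 onward, concatenate the last term with the second-to-last: u·ww = uww, uww·u = uwwu, …
The next term joins uwwuuwwuwwuuwwuuww and uwwuuwwuwwu.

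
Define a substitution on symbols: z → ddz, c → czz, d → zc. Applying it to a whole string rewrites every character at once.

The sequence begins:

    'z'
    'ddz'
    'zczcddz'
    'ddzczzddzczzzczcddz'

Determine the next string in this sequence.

zczcddzczzddzddzzczcddzczzddzddzddzczzddzczzzczcddz

φ(ddzczzddzczzzczcddz) expands symbol-by-symbol to zc zc ddz czz ddz ddz zc zc ddz czz ddz ddz ddz czz ddz czz zc zc ddz; joining the 19 pieces gives the next term.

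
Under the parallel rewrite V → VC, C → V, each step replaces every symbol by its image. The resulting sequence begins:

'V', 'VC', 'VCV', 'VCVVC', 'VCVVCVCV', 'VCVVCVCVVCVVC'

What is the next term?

Applying the rule to each of the 13 symbols of VCVVCVCVVCVVC gives the pieces VC V VC VC V VC V VC VC V VC VC V, which concatenate to the answer.

VCVVCVCVVCVVCVCVVCVCV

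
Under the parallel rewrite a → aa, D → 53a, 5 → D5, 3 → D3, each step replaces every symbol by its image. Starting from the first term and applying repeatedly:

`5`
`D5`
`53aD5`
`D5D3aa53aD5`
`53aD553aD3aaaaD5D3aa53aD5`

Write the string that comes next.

Applying the rule to each of the 25 symbols of 53aD553aD3aaaaD5D3aa53aD5 gives the pieces D5 D3 aa 53a D5 D5 D3 aa 53a D3 aa aa aa aa 53a D5 53a D3 aa aa D5 D3 aa 53a D5, which concatenate to the answer.

D5D3aa53aD5D5D3aa53aD3aaaaaaaa53aD553aD3aaaaD5D3aa53aD5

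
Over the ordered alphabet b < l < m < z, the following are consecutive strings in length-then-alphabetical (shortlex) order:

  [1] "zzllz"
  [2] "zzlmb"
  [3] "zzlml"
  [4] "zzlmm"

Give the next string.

zzlmz

Find the rightmost character of zzlmm below z, bump it to the next letter, and reset everything to its right to b.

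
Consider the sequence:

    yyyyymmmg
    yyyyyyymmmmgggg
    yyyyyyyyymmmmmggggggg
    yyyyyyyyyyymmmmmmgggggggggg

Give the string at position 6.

Reading off run lengths: y runs 5, 7, 9, 11; m runs 3, 4, 5, 6; g runs 1, 4, 7, 10 — each is linear in n (n = 1, 2, …).
At n = 6 the blocks have lengths 15, 8, 16.

yyyyyyyyyyyyyyymmmmmmmmgggggggggggggggg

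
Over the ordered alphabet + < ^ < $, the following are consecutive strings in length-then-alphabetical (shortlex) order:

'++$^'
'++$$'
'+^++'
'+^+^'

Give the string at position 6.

+^^+

Continuing the enumeration 2 steps past +^+^: +^+^ → +^+$ → (answer).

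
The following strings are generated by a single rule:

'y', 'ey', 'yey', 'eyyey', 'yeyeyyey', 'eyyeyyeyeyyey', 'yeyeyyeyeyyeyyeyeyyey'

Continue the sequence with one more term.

eyyeyyeyeyyeyyeyeyyeyeyyeyyeyeyyey

From term 3 onward, concatenate the second-to-last term with the last: y·ey = yey, ey·yey = eyyey, …
The next term joins eyyeyyeyeyyey and yeyeyyeyeyyeyyeyeyyey.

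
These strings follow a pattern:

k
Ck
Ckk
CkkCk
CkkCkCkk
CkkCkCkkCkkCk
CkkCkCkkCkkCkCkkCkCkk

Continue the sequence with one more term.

This is a Fibonacci-style word recurrence s(k) = s(k−1)·s(k−2): e.g. Ck·k = Ckk.
So term 8 is CkkCkCkkCkkCkCkkCkCkk·CkkCkCkkCkkCk.

CkkCkCkkCkkCkCkkCkCkkCkkCkCkkCkkCk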